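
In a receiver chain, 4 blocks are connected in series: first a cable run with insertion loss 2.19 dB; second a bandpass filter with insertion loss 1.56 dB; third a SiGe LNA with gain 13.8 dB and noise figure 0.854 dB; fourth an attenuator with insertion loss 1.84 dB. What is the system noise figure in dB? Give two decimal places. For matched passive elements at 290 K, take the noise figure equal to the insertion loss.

4.68 dB

Convert to linear (a loss of L dB is a gain of −L dB): F_i = 10^(NF_i/10), G_i = 10^(G_i,dB/10)
  Stage 1: F_1 = 10^(2.19/10) = 1.656, G_1 = 10^(−2.19/10) = 0.6039
  Stage 2: F_2 = 10^(1.56/10) = 1.432, G_2 = 10^(−1.56/10) = 0.6982
  Stage 3: F_3 = 10^(0.854/10) = 1.217, G_3 = 10^(13.8/10) = 23.99
  Stage 4: F_4 = 10^(1.84/10) = 1.528, G_4 = 10^(−1.84/10) = 0.6546
Friis cascade:
  F = 1.656 + (1.432 − 1)/0.6039 + (1.217 − 1)/0.4217 + (1.528 − 1)/10.12 = 2.939
NF = 10 log₁₀(2.939) = 4.68 dB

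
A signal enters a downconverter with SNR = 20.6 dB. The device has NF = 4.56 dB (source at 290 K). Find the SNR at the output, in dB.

By definition F = SNR_in/SNR_out, so in dB: SNR_out = SNR_in − NF
SNR_out = 20.6 − 4.56 = 16.04 dB

16.04 dB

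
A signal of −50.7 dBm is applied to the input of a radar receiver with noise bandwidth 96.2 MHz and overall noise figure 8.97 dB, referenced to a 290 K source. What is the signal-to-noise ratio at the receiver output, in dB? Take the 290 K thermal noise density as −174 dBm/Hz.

34.5 dB

Noise floor: N = −174 + 10 log₁₀(B) + NF
10 log₁₀(9.62×10⁷) = 79.83 dB
N = −174 + 79.83 + 8.97 = −85.20 dBm
SNR = P_sig − N = −50.7 − (−85.20) = 34.50 dB → 34.5 dB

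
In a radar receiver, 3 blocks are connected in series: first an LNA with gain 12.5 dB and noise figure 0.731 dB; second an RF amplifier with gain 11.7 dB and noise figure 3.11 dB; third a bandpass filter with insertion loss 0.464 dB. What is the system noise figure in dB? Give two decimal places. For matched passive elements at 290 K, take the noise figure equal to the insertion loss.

0.94 dB

Convert to linear (a loss of L dB is a gain of −L dB): F_i = 10^(NF_i/10), G_i = 10^(G_i,dB/10)
  Stage 1: F_1 = 10^(0.731/10) = 1.183, G_1 = 10^(12.5/10) = 17.78
  Stage 2: F_2 = 10^(3.11/10) = 2.046, G_2 = 10^(11.7/10) = 14.79
  Stage 3: F_3 = 10^(0.464/10) = 1.113, G_3 = 10^(−0.464/10) = 0.8987
Friis cascade:
  F = 1.183 + (2.046 − 1)/17.78 + (1.113 − 1)/263.0 = 1.243
NF = 10 log₁₀(1.243) = 0.94 dB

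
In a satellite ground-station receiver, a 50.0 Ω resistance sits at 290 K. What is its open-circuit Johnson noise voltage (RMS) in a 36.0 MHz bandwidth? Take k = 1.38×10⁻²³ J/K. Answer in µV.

V_n = √(4kTRB)
4kTRB = 4 × 1.38×10⁻²³ × 290 × 5.00×10¹ × 3.60×10⁷ = 2.88×10⁻¹¹ V²
V_n = √(2.88×10⁻¹¹) = 5.37×10⁻⁶ V = 5.37 µV

5.37 µV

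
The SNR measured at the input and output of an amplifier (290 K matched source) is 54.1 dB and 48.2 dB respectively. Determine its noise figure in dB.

NF (dB) = SNR_in(dB) − SNR_out(dB) when the source is at T₀
NF = 54.1 − 48.2 = 5.9 dB

5.9 dB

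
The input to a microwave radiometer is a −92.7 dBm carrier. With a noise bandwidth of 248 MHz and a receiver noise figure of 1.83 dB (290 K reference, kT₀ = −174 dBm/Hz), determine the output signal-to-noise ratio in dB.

Noise floor: N = −174 + 10 log₁₀(B) + NF
10 log₁₀(2.48×10⁸) = 83.94 dB
N = −174 + 83.94 + 1.83 = −88.23 dBm
SNR = P_sig − N = −92.7 − (−88.23) = −4.47 dB → −4.5 dB

−4.5 dB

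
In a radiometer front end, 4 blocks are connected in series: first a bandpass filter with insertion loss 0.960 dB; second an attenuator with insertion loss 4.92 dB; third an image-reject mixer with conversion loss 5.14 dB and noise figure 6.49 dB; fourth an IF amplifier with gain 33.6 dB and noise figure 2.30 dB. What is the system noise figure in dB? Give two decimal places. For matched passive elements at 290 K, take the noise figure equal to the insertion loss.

14.16 dB

Convert to linear (a loss of L dB is a gain of −L dB): F_i = 10^(NF_i/10), G_i = 10^(G_i,dB/10)
  Stage 1: F_1 = 10^(0.960/10) = 1.247, G_1 = 10^(−0.960/10) = 0.8017
  Stage 2: F_2 = 10^(4.92/10) = 3.105, G_2 = 10^(−4.92/10) = 0.3221
  Stage 3: F_3 = 10^(6.49/10) = 4.457, G_3 = 10^(−5.14/10) = 0.3062
  Stage 4: F_4 = 10^(2.30/10) = 1.698, G_4 = 10^(33.6/10) = 2291
Friis cascade:
  F = 1.247 + (3.105 − 1)/0.8017 + (4.457 − 1)/0.2582 + (1.698 − 1)/0.07907 = 26.09
NF = 10 log₁₀(26.09) = 14.16 dB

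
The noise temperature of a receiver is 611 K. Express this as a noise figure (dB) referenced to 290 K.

4.92 dB

F = 1 + T_e/T₀ = 1 + 611/290 = 3.1069
NF = 10 log₁₀(3.1069) = 4.92 dB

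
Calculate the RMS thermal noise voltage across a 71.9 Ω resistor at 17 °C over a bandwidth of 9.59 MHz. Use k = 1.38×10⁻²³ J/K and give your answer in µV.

T = 17 °C + 273.15 = 290.15 K
V_n = √(4kTRB)
4kTRB = 4 × 1.38×10⁻²³ × 290.15 × 7.19×10¹ × 9.59×10⁶ = 1.10×10⁻¹¹ V²
V_n = √(1.10×10⁻¹¹) = 3.32×10⁻⁶ V = 3.32 µV

3.32 µV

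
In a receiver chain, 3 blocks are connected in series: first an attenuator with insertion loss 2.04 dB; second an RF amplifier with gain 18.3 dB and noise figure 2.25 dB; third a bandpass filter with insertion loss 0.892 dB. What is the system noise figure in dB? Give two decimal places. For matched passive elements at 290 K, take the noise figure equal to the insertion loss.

4.30 dB

Convert to linear (a loss of L dB is a gain of −L dB): F_i = 10^(NF_i/10), G_i = 10^(G_i,dB/10)
  Stage 1: F_1 = 10^(2.04/10) = 1.600, G_1 = 10^(−2.04/10) = 0.6252
  Stage 2: F_2 = 10^(2.25/10) = 1.679, G_2 = 10^(18.3/10) = 67.61
  Stage 3: F_3 = 10^(0.892/10) = 1.228, G_3 = 10^(−0.892/10) = 0.8143
Friis cascade:
  F = 1.600 + (1.679 − 1)/0.6252 + (1.228 − 1)/42.27 = 2.691
NF = 10 log₁₀(2.691) = 4.30 dB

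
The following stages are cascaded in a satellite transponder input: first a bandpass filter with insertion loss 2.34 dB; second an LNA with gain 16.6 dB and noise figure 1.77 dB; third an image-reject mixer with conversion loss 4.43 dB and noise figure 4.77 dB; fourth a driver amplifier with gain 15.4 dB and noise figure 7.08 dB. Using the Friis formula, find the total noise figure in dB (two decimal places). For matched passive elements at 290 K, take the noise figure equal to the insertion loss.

Convert to linear (a loss of L dB is a gain of −L dB): F_i = 10^(NF_i/10), G_i = 10^(G_i,dB/10)
  Stage 1: F_1 = 10^(2.34/10) = 1.714, G_1 = 10^(−2.34/10) = 0.5834
  Stage 2: F_2 = 10^(1.77/10) = 1.503, G_2 = 10^(16.6/10) = 45.71
  Stage 3: F_3 = 10^(4.77/10) = 2.999, G_3 = 10^(−4.43/10) = 0.3606
  Stage 4: F_4 = 10^(7.08/10) = 5.105, G_4 = 10^(15.4/10) = 34.67
Friis cascade:
  F = 1.714 + (1.503 − 1)/0.5834 + (2.999 − 1)/26.67 + (5.105 − 1)/9.616 = 3.078
NF = 10 log₁₀(3.078) = 4.88 dB

4.88 dB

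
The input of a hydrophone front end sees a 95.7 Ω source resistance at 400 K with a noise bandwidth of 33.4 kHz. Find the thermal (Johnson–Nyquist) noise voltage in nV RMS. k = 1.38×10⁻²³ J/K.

V_n = √(4kTRB)
4kTRB = 4 × 1.38×10⁻²³ × 400 × 9.57×10¹ × 3.34×10⁴ = 7.06×10⁻¹⁴ V²
V_n = √(7.06×10⁻¹⁴) = 2.66×10⁻⁷ V = 266 nV

266 nV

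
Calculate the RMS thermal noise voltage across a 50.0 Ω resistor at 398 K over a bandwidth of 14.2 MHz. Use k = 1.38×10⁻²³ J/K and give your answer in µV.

V_n = √(4kTRB)
4kTRB = 4 × 1.38×10⁻²³ × 398 × 5.00×10¹ × 1.42×10⁷ = 1.56×10⁻¹¹ V²
V_n = √(1.56×10⁻¹¹) = 3.95×10⁻⁶ V = 3.95 µV

3.95 µV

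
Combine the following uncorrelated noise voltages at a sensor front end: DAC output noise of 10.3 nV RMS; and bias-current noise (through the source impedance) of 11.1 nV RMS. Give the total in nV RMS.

15.1 nV

Uncorrelated sources add in power (mean-square): V_tot = √(ΣV_i²)
V_tot = √[(1.03×10⁻⁸)² + (1.11×10⁻⁸)²] = 1.51×10⁻⁸ V = 15.1 nV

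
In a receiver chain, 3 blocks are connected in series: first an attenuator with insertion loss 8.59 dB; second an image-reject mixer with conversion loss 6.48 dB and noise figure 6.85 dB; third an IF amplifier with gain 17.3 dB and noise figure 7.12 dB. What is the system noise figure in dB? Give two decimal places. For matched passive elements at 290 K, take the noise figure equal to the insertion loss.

22.26 dB

Convert to linear (a loss of L dB is a gain of −L dB): F_i = 10^(NF_i/10), G_i = 10^(G_i,dB/10)
  Stage 1: F_1 = 10^(8.59/10) = 7.228, G_1 = 10^(−8.59/10) = 0.1384
  Stage 2: F_2 = 10^(6.85/10) = 4.842, G_2 = 10^(−6.48/10) = 0.2249
  Stage 3: F_3 = 10^(7.12/10) = 5.152, G_3 = 10^(17.3/10) = 53.70
Friis cascade:
  F = 7.228 + (4.842 − 1)/0.1384 + (5.152 − 1)/0.03112 = 168.4
NF = 10 log₁₀(168.4) = 22.26 dB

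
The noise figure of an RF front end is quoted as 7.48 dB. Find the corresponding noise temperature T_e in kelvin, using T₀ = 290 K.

F = 10^(7.48/10) = 5.59758
T_e = (F − 1)·T₀ = (5.59758 − 1) × 290 = 1333 K

1333 K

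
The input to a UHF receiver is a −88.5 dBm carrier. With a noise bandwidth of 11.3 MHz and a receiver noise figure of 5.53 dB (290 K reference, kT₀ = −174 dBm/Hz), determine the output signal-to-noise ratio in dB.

Noise floor: N = −174 + 10 log₁₀(B) + NF
10 log₁₀(1.13×10⁷) = 70.53 dB
N = −174 + 70.53 + 5.53 = −97.94 dBm
SNR = P_sig − N = −88.5 − (−97.94) = 9.44 dB → 9.4 dB

9.4 dB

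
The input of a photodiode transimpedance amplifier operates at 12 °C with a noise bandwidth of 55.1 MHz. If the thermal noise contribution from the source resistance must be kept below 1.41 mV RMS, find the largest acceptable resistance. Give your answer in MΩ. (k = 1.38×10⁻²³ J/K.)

2.29 MΩ

T = 12 °C + 273.15 = 285.15 K
Johnson–Nyquist: V_n = √(4kTRB) ⇒ R = V_n² / (4kTB)
4kTB = 4 × 1.38×10⁻²³ × 285.15 × 5.51×10⁷ = 8.67×10⁻¹³
R = (1.41×10⁻³)² / 8.67×10⁻¹³ = 2.29×10⁶ Ω = 2.29 MΩ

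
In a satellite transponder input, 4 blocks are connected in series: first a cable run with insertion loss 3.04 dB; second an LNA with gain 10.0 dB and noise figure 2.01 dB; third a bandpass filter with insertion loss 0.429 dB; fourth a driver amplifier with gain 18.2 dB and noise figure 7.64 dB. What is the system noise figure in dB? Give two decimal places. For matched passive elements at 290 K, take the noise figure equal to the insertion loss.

6.32 dB

Convert to linear (a loss of L dB is a gain of −L dB): F_i = 10^(NF_i/10), G_i = 10^(G_i,dB/10)
  Stage 1: F_1 = 10^(3.04/10) = 2.014, G_1 = 10^(−3.04/10) = 0.4966
  Stage 2: F_2 = 10^(2.01/10) = 1.589, G_2 = 10^(10.0/10) = 10.00
  Stage 3: F_3 = 10^(0.429/10) = 1.104, G_3 = 10^(−0.429/10) = 0.9059
  Stage 4: F_4 = 10^(7.64/10) = 5.808, G_4 = 10^(18.2/10) = 66.07
Friis cascade:
  F = 2.014 + (1.589 − 1)/0.4966 + (1.104 − 1)/4.966 + (5.808 − 1)/4.499 = 4.288
NF = 10 log₁₀(4.288) = 6.32 dB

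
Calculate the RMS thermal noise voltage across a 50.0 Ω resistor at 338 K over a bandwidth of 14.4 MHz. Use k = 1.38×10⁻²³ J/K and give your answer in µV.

V_n = √(4kTRB)
4kTRB = 4 × 1.38×10⁻²³ × 338 × 5.00×10¹ × 1.44×10⁷ = 1.34×10⁻¹¹ V²
V_n = √(1.34×10⁻¹¹) = 3.67×10⁻⁶ V = 3.67 µV

3.67 µV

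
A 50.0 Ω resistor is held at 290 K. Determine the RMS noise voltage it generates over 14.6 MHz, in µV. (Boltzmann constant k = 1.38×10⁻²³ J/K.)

V_n = √(4kTRB)
4kTRB = 4 × 1.38×10⁻²³ × 290 × 5.00×10¹ × 1.46×10⁷ = 1.17×10⁻¹¹ V²
V_n = √(1.17×10⁻¹¹) = 3.42×10⁻⁶ V = 3.42 µV

3.42 µV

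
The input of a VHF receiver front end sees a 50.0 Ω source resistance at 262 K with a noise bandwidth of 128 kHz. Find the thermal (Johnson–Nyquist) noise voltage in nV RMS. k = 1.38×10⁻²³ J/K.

V_n = √(4kTRB)
4kTRB = 4 × 1.38×10⁻²³ × 262 × 5.00×10¹ × 1.28×10⁵ = 9.26×10⁻¹⁴ V²
V_n = √(9.26×10⁻¹⁴) = 3.04×10⁻⁷ V = 304 nV

304 nV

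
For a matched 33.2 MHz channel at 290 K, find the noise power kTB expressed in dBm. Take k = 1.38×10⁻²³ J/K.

−98.8 dBm

P_n = kTB = 1.38×10⁻²³ × 290 × 3.32×10⁷ = 1.33×10⁻¹³ W
In dBm: 10 log₁₀(1.33×10⁻¹³ / 10⁻³) = −98.8 dBm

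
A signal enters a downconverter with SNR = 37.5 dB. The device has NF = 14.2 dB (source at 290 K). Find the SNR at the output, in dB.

23.3 dB

By definition F = SNR_in/SNR_out, so in dB: SNR_out = SNR_in − NF
SNR_out = 37.5 − 14.2 = 23.3 dB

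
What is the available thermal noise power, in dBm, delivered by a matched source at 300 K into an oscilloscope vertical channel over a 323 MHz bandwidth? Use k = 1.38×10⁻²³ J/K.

−88.7 dBm

P_n = kTB = 1.38×10⁻²³ × 300 × 3.23×10⁸ = 1.34×10⁻¹² W
In dBm: 10 log₁₀(1.34×10⁻¹² / 10⁻³) = −88.7 dBm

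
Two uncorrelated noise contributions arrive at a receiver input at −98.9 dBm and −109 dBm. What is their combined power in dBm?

Convert to linear, add, convert back:
P₁ = 1.29×10⁻¹³ W, P₂ = 1.26×10⁻¹⁴ W
P_tot = 1.41×10⁻¹³ W → 10 log₁₀(P_tot / 10⁻³) = −98.5 dBm

−98.5 dBm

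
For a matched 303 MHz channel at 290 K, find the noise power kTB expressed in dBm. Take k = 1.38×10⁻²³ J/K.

P_n = kTB = 1.38×10⁻²³ × 290 × 3.03×10⁸ = 1.21×10⁻¹² W
In dBm: 10 log₁₀(1.21×10⁻¹² / 10⁻³) = −89.2 dBm

−89.2 dBm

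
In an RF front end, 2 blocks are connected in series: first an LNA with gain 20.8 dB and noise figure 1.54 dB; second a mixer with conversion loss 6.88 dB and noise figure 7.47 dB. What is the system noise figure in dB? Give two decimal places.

1.65 dB

Convert to linear (a loss of L dB is a gain of −L dB): F_i = 10^(NF_i/10), G_i = 10^(G_i,dB/10)
  Stage 1: F_1 = 10^(1.54/10) = 1.426, G_1 = 10^(20.8/10) = 120.2
  Stage 2: F_2 = 10^(7.47/10) = 5.585, G_2 = 10^(−6.88/10) = 0.2051
Friis cascade:
  F = 1.426 + (5.585 − 1)/120.2 = 1.464
NF = 10 log₁₀(1.464) = 1.65 dB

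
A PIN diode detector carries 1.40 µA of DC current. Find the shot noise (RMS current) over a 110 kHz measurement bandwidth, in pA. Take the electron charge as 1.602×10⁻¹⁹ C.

222 pA

I_n = √(2qI·B)
2qI·B = 2 × 1.602×10⁻¹⁹ × 1.40×10⁻⁶ × 1.10×10⁵ = 4.93×10⁻²⁰ A²
I_n = √(4.93×10⁻²⁰) = 2.22×10⁻¹⁰ A = 222 pA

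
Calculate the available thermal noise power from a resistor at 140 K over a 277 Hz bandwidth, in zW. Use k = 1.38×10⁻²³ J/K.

535 zW

P_n = kTB = 1.38×10⁻²³ × 140 × 2.77×10² = 5.35×10⁻¹⁹ W = 535 zW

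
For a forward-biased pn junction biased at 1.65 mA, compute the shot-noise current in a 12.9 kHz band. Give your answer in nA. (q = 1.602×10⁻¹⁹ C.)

2.61 nA

I_n = √(2qI·B)
2qI·B = 2 × 1.602×10⁻¹⁹ × 1.65×10⁻³ × 1.29×10⁴ = 6.82×10⁻¹⁸ A²
I_n = √(6.82×10⁻¹⁸) = 2.61×10⁻⁹ A = 2.61 nA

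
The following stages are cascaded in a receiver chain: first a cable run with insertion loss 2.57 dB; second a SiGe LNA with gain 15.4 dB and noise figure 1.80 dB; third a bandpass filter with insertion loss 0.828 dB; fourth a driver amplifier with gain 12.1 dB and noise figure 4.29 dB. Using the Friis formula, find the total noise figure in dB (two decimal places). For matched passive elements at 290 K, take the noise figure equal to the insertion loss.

Convert to linear (a loss of L dB is a gain of −L dB): F_i = 10^(NF_i/10), G_i = 10^(G_i,dB/10)
  Stage 1: F_1 = 10^(2.57/10) = 1.807, G_1 = 10^(−2.57/10) = 0.5534
  Stage 2: F_2 = 10^(1.80/10) = 1.514, G_2 = 10^(15.4/10) = 34.67
  Stage 3: F_3 = 10^(0.828/10) = 1.210, G_3 = 10^(−0.828/10) = 0.8264
  Stage 4: F_4 = 10^(4.29/10) = 2.685, G_4 = 10^(12.1/10) = 16.22
Friis cascade:
  F = 1.807 + (1.514 − 1)/0.5534 + (1.210 − 1)/19.19 + (2.685 − 1)/15.86 = 2.853
NF = 10 log₁₀(2.853) = 4.55 dB

4.55 dB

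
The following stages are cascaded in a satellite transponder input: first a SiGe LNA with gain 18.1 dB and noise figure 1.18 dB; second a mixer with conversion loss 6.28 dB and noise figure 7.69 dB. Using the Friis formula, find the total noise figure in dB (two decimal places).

Convert to linear (a loss of L dB is a gain of −L dB): F_i = 10^(NF_i/10), G_i = 10^(G_i,dB/10)
  Stage 1: F_1 = 10^(1.18/10) = 1.312, G_1 = 10^(18.1/10) = 64.57
  Stage 2: F_2 = 10^(7.69/10) = 5.875, G_2 = 10^(−6.28/10) = 0.2355
Friis cascade:
  F = 1.312 + (5.875 − 1)/64.57 = 1.388
NF = 10 log₁₀(1.388) = 1.42 dB

1.42 dB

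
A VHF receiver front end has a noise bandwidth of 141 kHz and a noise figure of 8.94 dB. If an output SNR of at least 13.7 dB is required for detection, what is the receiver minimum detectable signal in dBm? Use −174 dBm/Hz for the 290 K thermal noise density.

−99.9 dBm

Sensitivity = −174 + 10 log₁₀(B) + NF + SNR_min
= −174 + 51.49 + 8.94 + 13.7
= −99.87 dBm → −99.9 dBm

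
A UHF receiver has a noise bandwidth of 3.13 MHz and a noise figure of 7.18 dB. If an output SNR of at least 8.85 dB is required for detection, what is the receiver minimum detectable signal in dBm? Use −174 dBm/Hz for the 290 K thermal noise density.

−93.0 dBm

Sensitivity = −174 + 10 log₁₀(B) + NF + SNR_min
= −174 + 64.96 + 7.18 + 8.85
= −93.01 dBm → −93.0 dBm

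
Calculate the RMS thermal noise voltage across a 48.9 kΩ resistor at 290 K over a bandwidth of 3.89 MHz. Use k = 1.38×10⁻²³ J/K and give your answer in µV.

55.2 µV

V_n = √(4kTRB)
4kTRB = 4 × 1.38×10⁻²³ × 290 × 4.89×10⁴ × 3.89×10⁶ = 3.05×10⁻⁹ V²
V_n = √(3.05×10⁻⁹) = 5.52×10⁻⁵ V = 55.2 µV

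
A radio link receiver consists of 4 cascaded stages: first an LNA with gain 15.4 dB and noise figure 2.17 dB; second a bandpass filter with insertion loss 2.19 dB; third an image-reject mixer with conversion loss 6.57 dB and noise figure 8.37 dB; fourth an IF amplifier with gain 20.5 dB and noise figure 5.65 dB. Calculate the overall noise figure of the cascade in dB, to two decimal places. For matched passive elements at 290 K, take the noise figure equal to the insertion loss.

4.03 dB

Convert to linear (a loss of L dB is a gain of −L dB): F_i = 10^(NF_i/10), G_i = 10^(G_i,dB/10)
  Stage 1: F_1 = 10^(2.17/10) = 1.648, G_1 = 10^(15.4/10) = 34.67
  Stage 2: F_2 = 10^(2.19/10) = 1.656, G_2 = 10^(−2.19/10) = 0.6039
  Stage 3: F_3 = 10^(8.37/10) = 6.871, G_3 = 10^(−6.57/10) = 0.2203
  Stage 4: F_4 = 10^(5.65/10) = 3.673, G_4 = 10^(20.5/10) = 112.2
Friis cascade:
  F = 1.648 + (1.656 − 1)/34.67 + (6.871 − 1)/20.94 + (3.673 − 1)/4.613 = 2.527
NF = 10 log₁₀(2.527) = 4.03 dB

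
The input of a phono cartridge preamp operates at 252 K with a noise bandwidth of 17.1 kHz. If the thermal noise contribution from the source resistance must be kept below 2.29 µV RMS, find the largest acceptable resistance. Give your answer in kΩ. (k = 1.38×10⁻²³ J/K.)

22.0 kΩ

Johnson–Nyquist: V_n = √(4kTRB) ⇒ R = V_n² / (4kTB)
4kTB = 4 × 1.38×10⁻²³ × 252 × 1.71×10⁴ = 2.38×10⁻¹⁶
R = (2.29×10⁻⁶)² / 2.38×10⁻¹⁶ = 2.20×10⁴ Ω = 22.0 kΩ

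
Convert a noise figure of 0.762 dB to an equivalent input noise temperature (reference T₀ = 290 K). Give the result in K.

55.6 K

F = 10^(0.762/10) = 1.19179
T_e = (F − 1)·T₀ = (1.19179 − 1) × 290 = 55.6 K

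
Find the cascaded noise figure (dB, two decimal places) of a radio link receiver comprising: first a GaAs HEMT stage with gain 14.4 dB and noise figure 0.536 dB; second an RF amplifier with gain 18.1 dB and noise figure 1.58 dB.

Convert to linear (a loss of L dB is a gain of −L dB): F_i = 10^(NF_i/10), G_i = 10^(G_i,dB/10)
  Stage 1: F_1 = 10^(0.536/10) = 1.131, G_1 = 10^(14.4/10) = 27.54
  Stage 2: F_2 = 10^(1.58/10) = 1.439, G_2 = 10^(18.1/10) = 64.57
Friis cascade:
  F = 1.131 + (1.439 − 1)/27.54 = 1.147
NF = 10 log₁₀(1.147) = 0.60 dB

0.60 dB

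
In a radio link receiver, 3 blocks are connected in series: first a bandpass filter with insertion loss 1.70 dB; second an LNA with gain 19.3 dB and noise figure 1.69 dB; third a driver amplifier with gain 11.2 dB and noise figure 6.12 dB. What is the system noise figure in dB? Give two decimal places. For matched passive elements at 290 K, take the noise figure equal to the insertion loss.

Convert to linear (a loss of L dB is a gain of −L dB): F_i = 10^(NF_i/10), G_i = 10^(G_i,dB/10)
  Stage 1: F_1 = 10^(1.70/10) = 1.479, G_1 = 10^(−1.70/10) = 0.6761
  Stage 2: F_2 = 10^(1.69/10) = 1.476, G_2 = 10^(19.3/10) = 85.11
  Stage 3: F_3 = 10^(6.12/10) = 4.093, G_3 = 10^(11.2/10) = 13.18
Friis cascade:
  F = 1.479 + (1.476 − 1)/0.6761 + (4.093 − 1)/57.54 = 2.236
NF = 10 log₁₀(2.236) = 3.50 dB

3.50 dB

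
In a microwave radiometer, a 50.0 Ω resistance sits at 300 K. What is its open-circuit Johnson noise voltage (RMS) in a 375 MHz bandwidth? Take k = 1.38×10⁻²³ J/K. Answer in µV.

V_n = √(4kTRB)
4kTRB = 4 × 1.38×10⁻²³ × 300 × 5.00×10¹ × 3.75×10⁸ = 3.10×10⁻¹⁰ V²
V_n = √(3.10×10⁻¹⁰) = 1.76×10⁻⁵ V = 17.6 µV

17.6 µV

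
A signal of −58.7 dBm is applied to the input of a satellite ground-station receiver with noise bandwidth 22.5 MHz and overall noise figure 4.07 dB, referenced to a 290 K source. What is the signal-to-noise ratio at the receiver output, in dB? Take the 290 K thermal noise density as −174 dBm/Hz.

Noise floor: N = −174 + 10 log₁₀(B) + NF
10 log₁₀(2.25×10⁷) = 73.52 dB
N = −174 + 73.52 + 4.07 = −96.41 dBm
SNR = P_sig − N = −58.7 − (−96.41) = 37.71 dB → 37.7 dB

37.7 dB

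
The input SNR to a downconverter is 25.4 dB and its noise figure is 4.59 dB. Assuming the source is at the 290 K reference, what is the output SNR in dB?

By definition F = SNR_in/SNR_out, so in dB: SNR_out = SNR_in − NF
SNR_out = 25.4 − 4.59 = 20.81 dB

20.81 dB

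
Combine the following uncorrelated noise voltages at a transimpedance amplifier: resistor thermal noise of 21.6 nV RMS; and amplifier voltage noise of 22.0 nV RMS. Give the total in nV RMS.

Uncorrelated sources add in power (mean-square): V_tot = √(ΣV_i²)
V_tot = √[(2.16×10⁻⁸)² + (2.20×10⁻⁸)²] = 3.08×10⁻⁸ V = 30.8 nV

30.8 nV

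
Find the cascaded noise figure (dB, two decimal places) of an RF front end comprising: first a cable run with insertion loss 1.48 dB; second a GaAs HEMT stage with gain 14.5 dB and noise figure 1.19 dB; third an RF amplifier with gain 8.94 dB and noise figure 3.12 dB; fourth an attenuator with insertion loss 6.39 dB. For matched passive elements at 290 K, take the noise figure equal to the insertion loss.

Convert to linear (a loss of L dB is a gain of −L dB): F_i = 10^(NF_i/10), G_i = 10^(G_i,dB/10)
  Stage 1: F_1 = 10^(1.48/10) = 1.406, G_1 = 10^(−1.48/10) = 0.7112
  Stage 2: F_2 = 10^(1.19/10) = 1.315, G_2 = 10^(14.5/10) = 28.18
  Stage 3: F_3 = 10^(3.12/10) = 2.051, G_3 = 10^(8.94/10) = 7.834
  Stage 4: F_4 = 10^(6.39/10) = 4.355, G_4 = 10^(−6.39/10) = 0.2296
Friis cascade:
  F = 1.406 + (1.315 − 1)/0.7112 + (2.051 − 1)/20.04 + (4.355 − 1)/157.0 = 1.923
NF = 10 log₁₀(1.923) = 2.84 dB

2.84 dB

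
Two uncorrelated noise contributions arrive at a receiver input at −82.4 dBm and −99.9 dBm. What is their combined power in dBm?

Convert to linear, add, convert back:
P₁ = 5.75×10⁻¹² W, P₂ = 1.02×10⁻¹³ W
P_tot = 5.86×10⁻¹² W → 10 log₁₀(P_tot / 10⁻³) = −82.3 dBm

−82.3 dBm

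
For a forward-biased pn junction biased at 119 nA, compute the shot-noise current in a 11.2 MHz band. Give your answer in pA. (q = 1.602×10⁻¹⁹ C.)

I_n = √(2qI·B)
2qI·B = 2 × 1.602×10⁻¹⁹ × 1.19×10⁻⁷ × 1.12×10⁷ = 4.27×10⁻¹⁹ A²
I_n = √(4.27×10⁻¹⁹) = 6.53×10⁻¹⁰ A = 653 pA

653 pA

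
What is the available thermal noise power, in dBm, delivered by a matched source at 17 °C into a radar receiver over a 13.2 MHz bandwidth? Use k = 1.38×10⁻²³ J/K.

−102.8 dBm

T = 17 °C + 273.15 = 290.15 K
P_n = kTB = 1.38×10⁻²³ × 290.15 × 1.32×10⁷ = 5.29×10⁻¹⁴ W
In dBm: 10 log₁₀(5.29×10⁻¹⁴ / 10⁻³) = −102.8 dBm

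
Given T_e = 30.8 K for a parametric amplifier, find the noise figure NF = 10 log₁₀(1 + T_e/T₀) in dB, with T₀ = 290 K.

0.438 dB

F = 1 + T_e/T₀ = 1 + 30.8/290 = 1.10621
NF = 10 log₁₀(1.10621) = 0.438 dB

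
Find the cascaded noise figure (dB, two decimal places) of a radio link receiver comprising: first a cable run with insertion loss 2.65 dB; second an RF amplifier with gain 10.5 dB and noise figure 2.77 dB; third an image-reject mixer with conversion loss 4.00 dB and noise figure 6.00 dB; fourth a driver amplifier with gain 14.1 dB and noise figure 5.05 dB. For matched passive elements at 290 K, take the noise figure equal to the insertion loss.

6.88 dB

Convert to linear (a loss of L dB is a gain of −L dB): F_i = 10^(NF_i/10), G_i = 10^(G_i,dB/10)
  Stage 1: F_1 = 10^(2.65/10) = 1.841, G_1 = 10^(−2.65/10) = 0.5433
  Stage 2: F_2 = 10^(2.77/10) = 1.892, G_2 = 10^(10.5/10) = 11.22
  Stage 3: F_3 = 10^(6.00/10) = 3.981, G_3 = 10^(−4.00/10) = 0.3981
  Stage 4: F_4 = 10^(5.05/10) = 3.199, G_4 = 10^(14.1/10) = 25.70
Friis cascade:
  F = 1.841 + (1.892 − 1)/0.5433 + (3.981 − 1)/6.095 + (3.199 − 1)/2.427 = 4.879
NF = 10 log₁₀(4.879) = 6.88 dB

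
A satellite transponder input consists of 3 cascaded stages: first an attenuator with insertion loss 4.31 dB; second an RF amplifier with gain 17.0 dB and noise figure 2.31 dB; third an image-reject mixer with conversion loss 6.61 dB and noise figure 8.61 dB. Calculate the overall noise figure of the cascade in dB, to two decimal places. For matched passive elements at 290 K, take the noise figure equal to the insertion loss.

Convert to linear (a loss of L dB is a gain of −L dB): F_i = 10^(NF_i/10), G_i = 10^(G_i,dB/10)
  Stage 1: F_1 = 10^(4.31/10) = 2.698, G_1 = 10^(−4.31/10) = 0.3707
  Stage 2: F_2 = 10^(2.31/10) = 1.702, G_2 = 10^(17.0/10) = 50.12
  Stage 3: F_3 = 10^(8.61/10) = 7.261, G_3 = 10^(−6.61/10) = 0.2183
Friis cascade:
  F = 2.698 + (1.702 − 1)/0.3707 + (7.261 − 1)/18.58 = 4.929
NF = 10 log₁₀(4.929) = 6.93 dB

6.93 dB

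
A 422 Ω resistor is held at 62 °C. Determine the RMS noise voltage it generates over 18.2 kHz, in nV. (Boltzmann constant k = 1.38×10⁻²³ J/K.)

T = 62 °C + 273.15 = 335.15 K
V_n = √(4kTRB)
4kTRB = 4 × 1.38×10⁻²³ × 335.15 × 4.22×10² × 1.82×10⁴ = 1.42×10⁻¹³ V²
V_n = √(1.42×10⁻¹³) = 3.77×10⁻⁷ V = 377 nV

377 nV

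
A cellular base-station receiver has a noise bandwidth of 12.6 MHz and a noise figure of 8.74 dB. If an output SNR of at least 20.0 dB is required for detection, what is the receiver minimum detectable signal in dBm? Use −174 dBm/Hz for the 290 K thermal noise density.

−74.3 dBm

Sensitivity = −174 + 10 log₁₀(B) + NF + SNR_min
= −174 + 71 + 8.74 + 20.0
= −74.26 dBm → −74.3 dBm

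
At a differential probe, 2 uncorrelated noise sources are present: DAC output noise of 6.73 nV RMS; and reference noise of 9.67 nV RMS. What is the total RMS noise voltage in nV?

Uncorrelated sources add in power (mean-square): V_tot = √(ΣV_i²)
V_tot = √[(6.73×10⁻⁹)² + (9.67×10⁻⁹)²] = 1.18×10⁻⁸ V = 11.8 nV

11.8 nV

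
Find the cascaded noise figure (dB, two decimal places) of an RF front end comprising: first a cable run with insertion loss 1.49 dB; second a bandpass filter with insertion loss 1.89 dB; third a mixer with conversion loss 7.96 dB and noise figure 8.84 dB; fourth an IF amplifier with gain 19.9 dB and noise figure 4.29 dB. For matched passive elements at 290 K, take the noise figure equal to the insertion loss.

Convert to linear (a loss of L dB is a gain of −L dB): F_i = 10^(NF_i/10), G_i = 10^(G_i,dB/10)
  Stage 1: F_1 = 10^(1.49/10) = 1.409, G_1 = 10^(−1.49/10) = 0.7096
  Stage 2: F_2 = 10^(1.89/10) = 1.545, G_2 = 10^(−1.89/10) = 0.6471
  Stage 3: F_3 = 10^(8.84/10) = 7.656, G_3 = 10^(−7.96/10) = 0.1600
  Stage 4: F_4 = 10^(4.29/10) = 2.685, G_4 = 10^(19.9/10) = 97.72
Friis cascade:
  F = 1.409 + (1.545 − 1)/0.7096 + (7.656 − 1)/0.4592 + (2.685 − 1)/0.07345 = 39.62
NF = 10 log₁₀(39.62) = 15.98 dB

15.98 dB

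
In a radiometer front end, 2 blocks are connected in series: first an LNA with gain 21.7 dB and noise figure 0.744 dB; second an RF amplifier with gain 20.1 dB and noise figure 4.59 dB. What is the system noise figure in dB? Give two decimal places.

Convert to linear (a loss of L dB is a gain of −L dB): F_i = 10^(NF_i/10), G_i = 10^(G_i,dB/10)
  Stage 1: F_1 = 10^(0.744/10) = 1.187, G_1 = 10^(21.7/10) = 147.9
  Stage 2: F_2 = 10^(4.59/10) = 2.877, G_2 = 10^(20.1/10) = 102.3
Friis cascade:
  F = 1.187 + (2.877 − 1)/147.9 = 1.200
NF = 10 log₁₀(1.200) = 0.79 dB

0.79 dB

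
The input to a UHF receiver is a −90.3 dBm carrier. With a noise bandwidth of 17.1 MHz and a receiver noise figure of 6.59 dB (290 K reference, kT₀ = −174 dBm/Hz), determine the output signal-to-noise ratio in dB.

4.8 dB

Noise floor: N = −174 + 10 log₁₀(B) + NF
10 log₁₀(1.71×10⁷) = 72.33 dB
N = −174 + 72.33 + 6.59 = −95.08 dBm
SNR = P_sig − N = −90.3 − (−95.08) = 4.78 dB → 4.8 dB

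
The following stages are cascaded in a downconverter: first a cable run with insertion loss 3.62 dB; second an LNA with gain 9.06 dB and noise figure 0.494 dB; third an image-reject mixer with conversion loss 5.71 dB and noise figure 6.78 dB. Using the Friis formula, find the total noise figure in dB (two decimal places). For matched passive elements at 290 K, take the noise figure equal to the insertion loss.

5.63 dB

Convert to linear (a loss of L dB is a gain of −L dB): F_i = 10^(NF_i/10), G_i = 10^(G_i,dB/10)
  Stage 1: F_1 = 10^(3.62/10) = 2.301, G_1 = 10^(−3.62/10) = 0.4345
  Stage 2: F_2 = 10^(0.494/10) = 1.120, G_2 = 10^(9.06/10) = 8.054
  Stage 3: F_3 = 10^(6.78/10) = 4.764, G_3 = 10^(−5.71/10) = 0.2685
Friis cascade:
  F = 2.301 + (1.120 − 1)/0.4345 + (4.764 − 1)/3.499 = 3.654
NF = 10 log₁₀(3.654) = 5.63 dB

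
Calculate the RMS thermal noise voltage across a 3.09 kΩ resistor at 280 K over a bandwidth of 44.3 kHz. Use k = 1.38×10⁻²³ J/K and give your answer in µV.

1.45 µV

V_n = √(4kTRB)
4kTRB = 4 × 1.38×10⁻²³ × 280 × 3.09×10³ × 4.43×10⁴ = 2.12×10⁻¹² V²
V_n = √(2.12×10⁻¹²) = 1.45×10⁻⁶ V = 1.45 µV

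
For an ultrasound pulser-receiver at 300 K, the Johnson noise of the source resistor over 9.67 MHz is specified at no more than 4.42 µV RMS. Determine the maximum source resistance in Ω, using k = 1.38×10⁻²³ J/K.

122 Ω

Johnson–Nyquist: V_n = √(4kTRB) ⇒ R = V_n² / (4kTB)
4kTB = 4 × 1.38×10⁻²³ × 300 × 9.67×10⁶ = 1.60×10⁻¹³
R = (4.42×10⁻⁶)² / 1.60×10⁻¹³ = 1.22×10² Ω = 122 Ω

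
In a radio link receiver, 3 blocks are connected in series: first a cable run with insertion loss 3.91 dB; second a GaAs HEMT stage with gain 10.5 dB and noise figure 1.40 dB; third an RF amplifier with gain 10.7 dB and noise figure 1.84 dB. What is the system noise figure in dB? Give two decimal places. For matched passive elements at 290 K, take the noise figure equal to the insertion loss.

Convert to linear (a loss of L dB is a gain of −L dB): F_i = 10^(NF_i/10), G_i = 10^(G_i,dB/10)
  Stage 1: F_1 = 10^(3.91/10) = 2.460, G_1 = 10^(−3.91/10) = 0.4064
  Stage 2: F_2 = 10^(1.40/10) = 1.380, G_2 = 10^(10.5/10) = 11.22
  Stage 3: F_3 = 10^(1.84/10) = 1.528, G_3 = 10^(10.7/10) = 11.75
Friis cascade:
  F = 2.460 + (1.380 − 1)/0.4064 + (1.528 − 1)/4.560 = 3.512
NF = 10 log₁₀(3.512) = 5.46 dB

5.46 dB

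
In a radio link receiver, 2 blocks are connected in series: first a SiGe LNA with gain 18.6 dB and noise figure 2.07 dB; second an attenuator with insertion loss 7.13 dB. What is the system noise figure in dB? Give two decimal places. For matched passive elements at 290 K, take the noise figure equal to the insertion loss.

Convert to linear (a loss of L dB is a gain of −L dB): F_i = 10^(NF_i/10), G_i = 10^(G_i,dB/10)
  Stage 1: F_1 = 10^(2.07/10) = 1.611, G_1 = 10^(18.6/10) = 72.44
  Stage 2: F_2 = 10^(7.13/10) = 5.164, G_2 = 10^(−7.13/10) = 0.1936
Friis cascade:
  F = 1.611 + (5.164 − 1)/72.44 = 1.668
NF = 10 log₁₀(1.668) = 2.22 dB

2.22 dB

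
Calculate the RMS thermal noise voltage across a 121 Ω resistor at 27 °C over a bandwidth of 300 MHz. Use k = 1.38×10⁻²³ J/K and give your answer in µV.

24.5 µV

T = 27 °C + 273.15 = 300.15 K
V_n = √(4kTRB)
4kTRB = 4 × 1.38×10⁻²³ × 300.15 × 1.21×10² × 3.00×10⁸ = 6.01×10⁻¹⁰ V²
V_n = √(6.01×10⁻¹⁰) = 2.45×10⁻⁵ V = 24.5 µV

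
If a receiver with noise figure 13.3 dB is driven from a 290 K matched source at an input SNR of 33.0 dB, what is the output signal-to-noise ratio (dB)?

19.7 dB

By definition F = SNR_in/SNR_out, so in dB: SNR_out = SNR_in − NF
SNR_out = 33.0 − 13.3 = 19.7 dB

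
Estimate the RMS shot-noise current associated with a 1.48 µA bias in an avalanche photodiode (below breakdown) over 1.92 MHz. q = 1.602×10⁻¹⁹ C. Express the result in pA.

954 pA

I_n = √(2qI·B)
2qI·B = 2 × 1.602×10⁻¹⁹ × 1.48×10⁻⁶ × 1.92×10⁶ = 9.10×10⁻¹⁹ A²
I_n = √(9.10×10⁻¹⁹) = 9.54×10⁻¹⁰ A = 954 pA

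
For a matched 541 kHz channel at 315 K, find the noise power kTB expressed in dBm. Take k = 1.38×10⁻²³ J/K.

−116.3 dBm

P_n = kTB = 1.38×10⁻²³ × 315 × 5.41×10⁵ = 2.35×10⁻¹⁵ W
In dBm: 10 log₁₀(2.35×10⁻¹⁵ / 10⁻³) = −116.3 dBm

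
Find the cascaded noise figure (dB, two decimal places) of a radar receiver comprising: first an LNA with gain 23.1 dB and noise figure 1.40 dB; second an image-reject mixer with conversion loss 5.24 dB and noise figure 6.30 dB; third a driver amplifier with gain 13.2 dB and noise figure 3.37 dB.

1.51 dB

Convert to linear (a loss of L dB is a gain of −L dB): F_i = 10^(NF_i/10), G_i = 10^(G_i,dB/10)
  Stage 1: F_1 = 10^(1.40/10) = 1.380, G_1 = 10^(23.1/10) = 204.2
  Stage 2: F_2 = 10^(6.30/10) = 4.266, G_2 = 10^(−5.24/10) = 0.2992
  Stage 3: F_3 = 10^(3.37/10) = 2.173, G_3 = 10^(13.2/10) = 20.89
Friis cascade:
  F = 1.380 + (4.266 − 1)/204.2 + (2.173 − 1)/61.09 = 1.416
NF = 10 log₁₀(1.416) = 1.51 dB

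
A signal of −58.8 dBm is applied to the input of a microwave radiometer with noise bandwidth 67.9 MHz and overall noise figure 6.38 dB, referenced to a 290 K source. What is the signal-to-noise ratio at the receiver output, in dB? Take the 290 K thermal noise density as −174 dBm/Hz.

Noise floor: N = −174 + 10 log₁₀(B) + NF
10 log₁₀(6.79×10⁷) = 78.32 dB
N = −174 + 78.32 + 6.38 = −89.30 dBm
SNR = P_sig − N = −58.8 − (−89.30) = 30.50 dB → 30.5 dB

30.5 dB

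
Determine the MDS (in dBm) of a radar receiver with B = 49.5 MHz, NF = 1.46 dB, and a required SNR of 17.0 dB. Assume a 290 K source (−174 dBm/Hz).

Sensitivity = −174 + 10 log₁₀(B) + NF + SNR_min
= −174 + 76.95 + 1.46 + 17.0
= −78.59 dBm → −78.6 dBm

−78.6 dBm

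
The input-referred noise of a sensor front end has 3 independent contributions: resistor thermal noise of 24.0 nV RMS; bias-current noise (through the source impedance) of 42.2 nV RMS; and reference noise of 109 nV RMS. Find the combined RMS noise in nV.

Uncorrelated sources add in power (mean-square): V_tot = √(ΣV_i²)
V_tot = √[(2.40×10⁻⁸)² + (4.22×10⁻⁸)² + (1.09×10⁻⁷)²] = 1.19×10⁻⁷ V = 119 nV

119 nV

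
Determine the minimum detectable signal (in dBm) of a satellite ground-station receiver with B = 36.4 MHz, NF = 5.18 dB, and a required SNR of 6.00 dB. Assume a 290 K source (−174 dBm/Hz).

−87.2 dBm

Sensitivity = −174 + 10 log₁₀(B) + NF + SNR_min
= −174 + 75.61 + 5.18 + 6.00
= −87.21 dBm → −87.2 dBm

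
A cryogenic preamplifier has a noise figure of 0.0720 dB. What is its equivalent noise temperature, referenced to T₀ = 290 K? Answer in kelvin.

F = 10^(0.0720/10) = 1.01672
T_e = (F − 1)·T₀ = (1.01672 − 1) × 290 = 4.85 K

4.85 K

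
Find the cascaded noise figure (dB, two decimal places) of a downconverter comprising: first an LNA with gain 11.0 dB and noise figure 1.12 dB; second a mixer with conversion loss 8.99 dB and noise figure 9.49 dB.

2.84 dB

Convert to linear (a loss of L dB is a gain of −L dB): F_i = 10^(NF_i/10), G_i = 10^(G_i,dB/10)
  Stage 1: F_1 = 10^(1.12/10) = 1.294, G_1 = 10^(11.0/10) = 12.59
  Stage 2: F_2 = 10^(9.49/10) = 8.892, G_2 = 10^(−8.99/10) = 0.1262
Friis cascade:
  F = 1.294 + (8.892 − 1)/12.59 = 1.921
NF = 10 log₁₀(1.921) = 2.84 dB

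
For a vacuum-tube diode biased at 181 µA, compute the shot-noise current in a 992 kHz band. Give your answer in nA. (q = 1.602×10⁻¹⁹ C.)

I_n = √(2qI·B)
2qI·B = 2 × 1.602×10⁻¹⁹ × 1.81×10⁻⁴ × 9.92×10⁵ = 5.75×10⁻¹⁷ A²
I_n = √(5.75×10⁻¹⁷) = 7.58×10⁻⁹ A = 7.58 nA

7.58 nA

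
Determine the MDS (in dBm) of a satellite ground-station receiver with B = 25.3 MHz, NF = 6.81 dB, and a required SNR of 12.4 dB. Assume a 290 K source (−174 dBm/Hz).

−80.8 dBm

Sensitivity = −174 + 10 log₁₀(B) + NF + SNR_min
= −174 + 74.03 + 6.81 + 12.4
= −80.76 dBm → −80.8 dBm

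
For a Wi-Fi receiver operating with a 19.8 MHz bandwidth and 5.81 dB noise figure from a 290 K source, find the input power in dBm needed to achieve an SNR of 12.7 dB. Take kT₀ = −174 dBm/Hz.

Sensitivity = −174 + 10 log₁₀(B) + NF + SNR_min
= −174 + 72.97 + 5.81 + 12.7
= −82.52 dBm → −82.5 dBm

−82.5 dBm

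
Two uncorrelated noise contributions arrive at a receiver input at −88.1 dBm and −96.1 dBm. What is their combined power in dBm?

−87.5 dBm

Convert to linear, add, convert back:
P₁ = 1.55×10⁻¹² W, P₂ = 2.45×10⁻¹³ W
P_tot = 1.79×10⁻¹² W → 10 log₁₀(P_tot / 10⁻³) = −87.5 dBm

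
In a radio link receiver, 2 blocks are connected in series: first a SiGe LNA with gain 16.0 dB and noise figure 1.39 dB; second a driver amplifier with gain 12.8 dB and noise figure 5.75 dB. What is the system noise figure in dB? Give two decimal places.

1.60 dB

Convert to linear (a loss of L dB is a gain of −L dB): F_i = 10^(NF_i/10), G_i = 10^(G_i,dB/10)
  Stage 1: F_1 = 10^(1.39/10) = 1.377, G_1 = 10^(16.0/10) = 39.81
  Stage 2: F_2 = 10^(5.75/10) = 3.758, G_2 = 10^(12.8/10) = 19.05
Friis cascade:
  F = 1.377 + (3.758 − 1)/39.81 = 1.446
NF = 10 log₁₀(1.446) = 1.60 dB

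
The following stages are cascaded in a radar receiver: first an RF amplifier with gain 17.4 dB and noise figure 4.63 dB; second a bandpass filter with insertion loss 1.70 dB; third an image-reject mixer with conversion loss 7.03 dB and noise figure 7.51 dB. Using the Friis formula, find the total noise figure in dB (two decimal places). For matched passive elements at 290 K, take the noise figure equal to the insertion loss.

4.83 dB

Convert to linear (a loss of L dB is a gain of −L dB): F_i = 10^(NF_i/10), G_i = 10^(G_i,dB/10)
  Stage 1: F_1 = 10^(4.63/10) = 2.904, G_1 = 10^(17.4/10) = 54.95
  Stage 2: F_2 = 10^(1.70/10) = 1.479, G_2 = 10^(−1.70/10) = 0.6761
  Stage 3: F_3 = 10^(7.51/10) = 5.636, G_3 = 10^(−7.03/10) = 0.1982
Friis cascade:
  F = 2.904 + (1.479 − 1)/54.95 + (5.636 − 1)/37.15 = 3.038
NF = 10 log₁₀(3.038) = 4.83 dB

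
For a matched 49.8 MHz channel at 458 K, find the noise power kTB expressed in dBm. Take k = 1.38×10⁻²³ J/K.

P_n = kTB = 1.38×10⁻²³ × 458 × 4.98×10⁷ = 3.15×10⁻¹³ W
In dBm: 10 log₁₀(3.15×10⁻¹³ / 10⁻³) = −95.0 dBm

−95.0 dBm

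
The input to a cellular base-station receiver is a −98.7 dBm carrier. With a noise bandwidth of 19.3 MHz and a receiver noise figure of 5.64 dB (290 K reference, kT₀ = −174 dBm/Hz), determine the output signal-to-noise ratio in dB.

−3.2 dB

Noise floor: N = −174 + 10 log₁₀(B) + NF
10 log₁₀(1.93×10⁷) = 72.86 dB
N = −174 + 72.86 + 5.64 = −95.50 dBm
SNR = P_sig − N = −98.7 − (−95.50) = −3.20 dB → −3.2 dB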